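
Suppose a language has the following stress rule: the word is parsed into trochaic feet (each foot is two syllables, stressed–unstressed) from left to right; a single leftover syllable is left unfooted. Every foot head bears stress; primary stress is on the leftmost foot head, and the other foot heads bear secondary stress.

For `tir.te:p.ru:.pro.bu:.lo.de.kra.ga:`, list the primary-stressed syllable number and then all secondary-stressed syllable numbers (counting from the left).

primary 1, secondary 3, 5, 7

Parse left to right into trochaic (ˈσσ) feet: (ˈtir.te:p) (ˈru:.pro) (ˈbu:.lo) (ˈde.kra) ga:. Syllable 9 is left unfooted.
Foot heads (stressed positions): 1, 3, 5, 7.
End Rule Leftmost: primary stress on the leftmost head = syllable 1.
Secondary stress on 3, 5, 7: ˈtir.te:p.ˌru:.pro.ˌbu:.lo.ˌde.kra.ga:.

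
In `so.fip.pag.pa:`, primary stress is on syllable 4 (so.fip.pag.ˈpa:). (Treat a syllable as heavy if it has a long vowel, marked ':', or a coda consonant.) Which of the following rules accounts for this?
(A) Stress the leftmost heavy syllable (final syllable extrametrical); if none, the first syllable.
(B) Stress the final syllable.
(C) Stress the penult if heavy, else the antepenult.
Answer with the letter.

B

Rule A → syllable 2 (observed: 4).
Rule B → syllable 4 ✓.
Rule C → syllable 3 (observed: 4).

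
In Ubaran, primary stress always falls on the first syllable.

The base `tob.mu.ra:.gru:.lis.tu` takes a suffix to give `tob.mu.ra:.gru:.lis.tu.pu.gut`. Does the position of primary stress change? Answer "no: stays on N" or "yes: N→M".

no: stays on 1

Base `tob.mu.ra:.gru:.lis.tu` (6 syllables):
  The word has 6 syllables; the first syllable is syllable 1 (tob).
  → primary stress on syllable 1.
Suffixed `tob.mu.ra:.gru:.lis.tu.pu.gut` (8 syllables):
  The word has 8 syllables; the first syllable is syllable 1 (tob).
  → primary stress on syllable 1.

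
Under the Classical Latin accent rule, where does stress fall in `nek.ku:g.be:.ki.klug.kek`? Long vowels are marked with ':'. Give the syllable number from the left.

5

Classical Latin: stress the penult if heavy (long vowel or closed), else the antepenult.
Weights: 4 ki L, 5 klug H, 6 kek H.
The penult (syllable 5, klug) is heavy, so it takes stress.
Stress on syllable 5: nek.ku:g.be:.ki.ˈklug.kek.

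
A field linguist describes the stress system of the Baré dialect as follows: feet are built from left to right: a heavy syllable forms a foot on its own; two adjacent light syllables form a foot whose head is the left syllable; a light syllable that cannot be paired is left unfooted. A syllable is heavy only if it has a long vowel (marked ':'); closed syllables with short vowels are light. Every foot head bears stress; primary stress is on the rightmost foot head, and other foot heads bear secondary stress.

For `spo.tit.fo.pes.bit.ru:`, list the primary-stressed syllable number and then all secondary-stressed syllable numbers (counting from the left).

Weights: 1 spo L, 2 tit L, 3 fo L, 4 pes L, 5 bit L, 6 ru: H.
Parse left to right (heavy = foot alone; LL = one foot; stranded L unfooted): (ˈspo.tit) (ˈfo.pes) bit (ˈru:).
Foot heads: 1, 3, 6.
Primary stress on the rightmost head = syllable 6.
Secondary stress on 1, 3: ˌspo.tit.ˌfo.pes.bit.ˈru:.

primary 6, secondary 1, 3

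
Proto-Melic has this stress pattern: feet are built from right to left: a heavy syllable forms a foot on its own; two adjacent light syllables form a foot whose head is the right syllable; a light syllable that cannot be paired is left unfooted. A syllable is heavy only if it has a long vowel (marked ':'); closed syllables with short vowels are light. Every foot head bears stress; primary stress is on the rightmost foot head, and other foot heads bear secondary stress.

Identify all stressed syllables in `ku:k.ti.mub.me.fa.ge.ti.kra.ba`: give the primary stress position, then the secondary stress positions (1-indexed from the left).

Weights: 1 ku:k H, 2 ti L, 3 mub L, 4 me L, 5 fa L, 6 ge L, 7 ti L, 8 kra L, 9 ba L.
Parse right to left (heavy = foot alone; LL = one foot; stranded L unfooted): (ˈku:k) (ti.ˈmub) (me.ˈfa) (ge.ˈti) (kra.ˈba).
Foot heads: 1, 3, 5, 7, 9.
Primary stress on the rightmost head = syllable 9.
Secondary stress on 1, 3, 5, 7: ˌku:k.ti.ˌmub.me.ˌfa.ge.ˌti.kra.ˈba.

primary 9, secondary 1, 3, 5, 7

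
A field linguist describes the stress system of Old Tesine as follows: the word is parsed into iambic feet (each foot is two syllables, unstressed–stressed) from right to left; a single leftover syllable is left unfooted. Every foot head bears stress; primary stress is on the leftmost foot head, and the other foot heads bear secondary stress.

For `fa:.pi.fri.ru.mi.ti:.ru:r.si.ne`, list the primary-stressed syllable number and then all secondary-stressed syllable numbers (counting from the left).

Parse right to left into iambic (σˈσ) feet: fa: (pi.ˈfri) (ru.ˈmi) (ti:.ˈru:r) (si.ˈne). Syllable 1 is left unfooted.
Foot heads (stressed positions): 3, 5, 7, 9.
End Rule Leftmost: primary stress on the leftmost head = syllable 3.
Secondary stress on 5, 7, 9: fa:.pi.ˈfri.ru.ˌmi.ti:.ˌru:r.si.ˌne.

primary 3, secondary 5, 7, 9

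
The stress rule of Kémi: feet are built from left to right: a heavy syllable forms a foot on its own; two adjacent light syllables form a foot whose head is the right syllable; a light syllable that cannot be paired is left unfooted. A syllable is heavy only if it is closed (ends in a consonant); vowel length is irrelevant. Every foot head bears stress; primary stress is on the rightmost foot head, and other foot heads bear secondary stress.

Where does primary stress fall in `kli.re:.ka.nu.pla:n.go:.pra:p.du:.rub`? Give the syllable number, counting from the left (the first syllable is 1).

Weights: 1 kli L, 2 re: L, 3 ka L, 4 nu L, 5 pla:n H, 6 go: L, 7 pra:p H, 8 du: L, 9 rub H.
Parse left to right (heavy = foot alone; LL = one foot; stranded L unfooted): (kli.ˈre:) (ka.ˈnu) (ˈpla:n) go: (ˈpra:p) du: (ˈrub).
Foot heads: 2, 4, 5, 7, 9.
Primary stress on the rightmost head = syllable 9.
Primary stress: syllable 9 → kli.re:.ka.nu.pla:n.go:.pra:p.du:.ˈrub.

9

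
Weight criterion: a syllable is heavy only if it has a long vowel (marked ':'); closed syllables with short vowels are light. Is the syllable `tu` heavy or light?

`tu`: short vowel, open (no coda). Short vowel → light.

light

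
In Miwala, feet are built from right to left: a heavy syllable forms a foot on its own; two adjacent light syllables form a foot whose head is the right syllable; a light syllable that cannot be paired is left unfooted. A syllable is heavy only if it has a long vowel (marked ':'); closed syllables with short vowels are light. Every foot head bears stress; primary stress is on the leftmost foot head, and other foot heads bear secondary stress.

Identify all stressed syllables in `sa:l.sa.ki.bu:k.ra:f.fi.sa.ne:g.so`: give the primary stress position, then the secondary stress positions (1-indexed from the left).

primary 1, secondary 3, 4, 5, 7, 8

Weights: 1 sa:l H, 2 sa L, 3 ki L, 4 bu:k H, 5 ra:f H, 6 fi L, 7 sa L, 8 ne:g H, 9 so L.
Parse right to left (heavy = foot alone; LL = one foot; stranded L unfooted): (ˈsa:l) (sa.ˈki) (ˈbu:k) (ˈra:f) (fi.ˈsa) (ˈne:g) so.
Foot heads: 1, 3, 4, 5, 7, 8.
Primary stress on the leftmost head = syllable 1.
Secondary stress on 3, 4, 5, 7, 8: ˈsa:l.sa.ˌki.ˌbu:k.ˌra:f.fi.ˌsa.ˌne:g.so.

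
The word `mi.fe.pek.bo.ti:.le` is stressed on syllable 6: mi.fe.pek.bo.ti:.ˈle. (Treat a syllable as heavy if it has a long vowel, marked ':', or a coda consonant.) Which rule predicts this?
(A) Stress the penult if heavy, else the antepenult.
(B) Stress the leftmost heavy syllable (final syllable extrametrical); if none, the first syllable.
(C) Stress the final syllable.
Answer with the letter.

Rule A → syllable 5 (observed: 6).
Rule B → syllable 3 (observed: 6).
Rule C → syllable 6 ✓.

C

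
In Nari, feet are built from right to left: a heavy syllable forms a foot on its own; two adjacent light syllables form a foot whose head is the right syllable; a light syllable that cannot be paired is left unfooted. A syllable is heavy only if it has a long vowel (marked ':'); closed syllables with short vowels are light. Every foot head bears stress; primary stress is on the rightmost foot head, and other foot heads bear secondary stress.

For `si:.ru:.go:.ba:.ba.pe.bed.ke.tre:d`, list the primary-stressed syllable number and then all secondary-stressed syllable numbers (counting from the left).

primary 9, secondary 1, 2, 3, 4, 6, 8

Weights: 1 si: H, 2 ru: H, 3 go: H, 4 ba: H, 5 ba L, 6 pe L, 7 bed L, 8 ke L, 9 tre:d H.
Parse right to left (heavy = foot alone; LL = one foot; stranded L unfooted): (ˈsi:) (ˈru:) (ˈgo:) (ˈba:) (ba.ˈpe) (bed.ˈke) (ˈtre:d).
Foot heads: 1, 2, 3, 4, 6, 8, 9.
Primary stress on the rightmost head = syllable 9.
Secondary stress on 1, 2, 3, 4, 6, 8: ˌsi:.ˌru:.ˌgo:.ˌba:.ba.ˌpe.bed.ˌke.ˈtre:d.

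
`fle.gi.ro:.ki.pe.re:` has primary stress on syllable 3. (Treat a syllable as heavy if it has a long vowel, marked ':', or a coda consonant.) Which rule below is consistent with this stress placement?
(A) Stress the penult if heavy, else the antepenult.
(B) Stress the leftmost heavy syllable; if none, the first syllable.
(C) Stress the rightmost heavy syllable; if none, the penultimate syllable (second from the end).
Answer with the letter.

Rule A → syllable 4 (observed: 3).
Rule B → syllable 3 ✓.
Rule C → syllable 6 (observed: 3).

B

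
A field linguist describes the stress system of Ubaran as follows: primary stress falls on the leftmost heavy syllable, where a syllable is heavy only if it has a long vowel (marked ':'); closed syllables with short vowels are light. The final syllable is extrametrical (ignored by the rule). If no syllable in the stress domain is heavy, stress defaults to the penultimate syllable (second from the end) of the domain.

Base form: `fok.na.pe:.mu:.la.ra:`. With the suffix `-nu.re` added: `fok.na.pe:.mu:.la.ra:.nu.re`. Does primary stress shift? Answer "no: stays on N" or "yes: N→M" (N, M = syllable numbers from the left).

Base `fok.na.pe:.mu:.la.ra:` (6 syllables):
  The final syllable (6, ra:) is extrametrical; the stress domain is syllables 1–5.
  Weights: 1 fok L, 2 na L, 3 pe: H, 4 mu: H, 5 la L.
  Heavy syllables in the domain: 3, 4. The leftmost is syllable 3 (pe:).
  → primary stress on syllable 3.
Suffixed `fok.na.pe:.mu:.la.ra:.nu.re` (8 syllables):
  The final syllable (8, re) is extrametrical; the stress domain is syllables 1–7.
  Weights: 1 fok L, 2 na L, 3 pe: H, 4 mu: H, 5 la L, 6 ra: H, 7 nu L.
  Heavy syllables in the domain: 3, 4, 6. The leftmost is syllable 3 (pe:).
  → primary stress on syllable 3.

no: stays on 3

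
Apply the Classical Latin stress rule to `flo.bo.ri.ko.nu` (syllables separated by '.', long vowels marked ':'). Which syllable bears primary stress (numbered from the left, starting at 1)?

Classical Latin: stress the penult if heavy (long vowel or closed), else the antepenult.
Weights: 3 ri L, 4 ko L, 5 nu L.
The penult (syllable 4, ko) is light, so stress falls on the antepenult (syllable 3, ri).
Stress on syllable 3: flo.bo.ˈri.ko.nu.

3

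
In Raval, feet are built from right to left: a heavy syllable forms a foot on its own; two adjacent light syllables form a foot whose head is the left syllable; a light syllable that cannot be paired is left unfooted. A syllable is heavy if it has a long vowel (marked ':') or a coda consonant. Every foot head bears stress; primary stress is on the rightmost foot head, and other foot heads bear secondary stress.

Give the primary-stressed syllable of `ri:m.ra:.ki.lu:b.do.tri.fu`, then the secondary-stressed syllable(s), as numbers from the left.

primary 6, secondary 1, 2, 4

Weights: 1 ri:m H, 2 ra: H, 3 ki L, 4 lu:b H, 5 do L, 6 tri L, 7 fu L.
Parse right to left (heavy = foot alone; LL = one foot; stranded L unfooted): (ˈri:m) (ˈra:) ki (ˈlu:b) do (ˈtri.fu).
Foot heads: 1, 2, 4, 6.
Primary stress on the rightmost head = syllable 6.
Secondary stress on 1, 2, 4: ˌri:m.ˌra:.ki.ˌlu:b.do.ˈtri.fu.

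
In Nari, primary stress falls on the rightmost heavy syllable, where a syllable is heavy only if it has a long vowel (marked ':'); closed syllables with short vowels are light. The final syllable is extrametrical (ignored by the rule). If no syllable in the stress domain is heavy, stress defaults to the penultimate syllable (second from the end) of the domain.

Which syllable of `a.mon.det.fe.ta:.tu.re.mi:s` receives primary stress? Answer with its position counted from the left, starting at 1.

The final syllable (8, mi:s) is extrametrical; the stress domain is syllables 1–7.
Weights: 1 a L, 2 mon L, 3 det L, 4 fe L, 5 ta: H, 6 tu L, 7 re L.
Heavy syllables in the domain: 5. The rightmost is syllable 5 (ta:).
Primary stress: syllable 5 → a.mon.det.fe.ˈta:.tu.re.mi:s.

5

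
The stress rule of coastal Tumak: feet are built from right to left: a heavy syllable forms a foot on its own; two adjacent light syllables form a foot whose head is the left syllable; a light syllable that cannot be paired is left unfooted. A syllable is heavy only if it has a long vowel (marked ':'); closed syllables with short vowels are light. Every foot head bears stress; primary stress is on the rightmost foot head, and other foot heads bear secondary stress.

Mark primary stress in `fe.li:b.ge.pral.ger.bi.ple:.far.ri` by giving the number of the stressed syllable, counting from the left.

8

Weights: 1 fe L, 2 li:b H, 3 ge L, 4 pral L, 5 ger L, 6 bi L, 7 ple: H, 8 far L, 9 ri L.
Parse right to left (heavy = foot alone; LL = one foot; stranded L unfooted): fe (ˈli:b) (ˈge.pral) (ˈger.bi) (ˈple:) (ˈfar.ri).
Foot heads: 2, 3, 5, 7, 8.
Primary stress on the rightmost head = syllable 8.
Primary stress: syllable 8 → fe.li:b.ge.pral.ger.bi.ple:.ˈfar.ri.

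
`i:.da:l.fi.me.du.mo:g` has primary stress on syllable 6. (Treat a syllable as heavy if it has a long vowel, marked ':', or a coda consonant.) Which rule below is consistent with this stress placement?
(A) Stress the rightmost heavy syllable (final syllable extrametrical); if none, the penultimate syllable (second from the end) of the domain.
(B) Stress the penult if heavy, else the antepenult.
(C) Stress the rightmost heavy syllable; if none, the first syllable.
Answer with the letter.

Rule A → syllable 2 (observed: 6).
Rule B → syllable 4 (observed: 6).
Rule C → syllable 6 ✓.

C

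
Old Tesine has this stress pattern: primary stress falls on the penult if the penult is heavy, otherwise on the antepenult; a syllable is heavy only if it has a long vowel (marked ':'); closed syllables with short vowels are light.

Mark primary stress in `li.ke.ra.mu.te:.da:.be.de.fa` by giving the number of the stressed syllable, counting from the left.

Weights: 7 be L, 8 de L, 9 fa L.
The penult (syllable 8, de) is light, so stress falls on the antepenult (syllable 7, be).
Primary stress: syllable 7 → li.ke.ra.mu.te:.da:.ˈbe.de.fa.

7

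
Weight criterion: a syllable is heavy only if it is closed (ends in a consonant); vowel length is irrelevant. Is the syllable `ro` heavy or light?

`ro`: short vowel, open (no coda). Open (no coda) → light.

light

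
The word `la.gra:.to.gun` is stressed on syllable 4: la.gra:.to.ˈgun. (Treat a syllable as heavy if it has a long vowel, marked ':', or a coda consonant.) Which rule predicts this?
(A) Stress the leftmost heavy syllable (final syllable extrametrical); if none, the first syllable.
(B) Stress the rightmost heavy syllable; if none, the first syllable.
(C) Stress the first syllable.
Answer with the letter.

B

Rule A → syllable 2 (observed: 4).
Rule B → syllable 4 ✓.
Rule C → syllable 1 (observed: 4).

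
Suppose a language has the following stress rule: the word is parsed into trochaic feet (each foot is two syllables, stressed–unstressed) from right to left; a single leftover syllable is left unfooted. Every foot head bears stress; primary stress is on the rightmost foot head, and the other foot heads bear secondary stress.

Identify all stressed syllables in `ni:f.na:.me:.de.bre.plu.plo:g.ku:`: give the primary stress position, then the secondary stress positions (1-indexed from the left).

Parse right to left into trochaic (ˈσσ) feet: (ˈni:f.na:) (ˈme:.de) (ˈbre.plu) (ˈplo:g.ku:).
Foot heads (stressed positions): 1, 3, 5, 7.
End Rule Rightmost: primary stress on the rightmost head = syllable 7.
Secondary stress on 1, 3, 5: ˌni:f.na:.ˌme:.de.ˌbre.plu.ˈplo:g.ku:.

primary 7, secondary 1, 3, 5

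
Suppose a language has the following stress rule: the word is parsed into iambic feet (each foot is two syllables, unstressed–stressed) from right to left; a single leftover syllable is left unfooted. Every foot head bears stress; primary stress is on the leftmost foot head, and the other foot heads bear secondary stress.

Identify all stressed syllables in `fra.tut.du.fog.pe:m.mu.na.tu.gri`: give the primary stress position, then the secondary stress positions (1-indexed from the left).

Parse right to left into iambic (σˈσ) feet: fra (tut.ˈdu) (fog.ˈpe:m) (mu.ˈna) (tu.ˈgri). Syllable 1 is left unfooted.
Foot heads (stressed positions): 3, 5, 7, 9.
End Rule Leftmost: primary stress on the leftmost head = syllable 3.
Secondary stress on 5, 7, 9: fra.tut.ˈdu.fog.ˌpe:m.mu.ˌna.tu.ˌgri.

primary 3, secondary 5, 7, 9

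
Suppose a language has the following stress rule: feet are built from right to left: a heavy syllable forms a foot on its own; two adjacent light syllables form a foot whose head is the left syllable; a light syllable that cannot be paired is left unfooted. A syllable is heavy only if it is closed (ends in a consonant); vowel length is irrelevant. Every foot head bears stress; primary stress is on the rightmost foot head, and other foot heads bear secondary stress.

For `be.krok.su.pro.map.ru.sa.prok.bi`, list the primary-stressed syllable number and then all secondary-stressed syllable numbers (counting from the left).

Weights: 1 be L, 2 krok H, 3 su L, 4 pro L, 5 map H, 6 ru L, 7 sa L, 8 prok H, 9 bi L.
Parse right to left (heavy = foot alone; LL = one foot; stranded L unfooted): be (ˈkrok) (ˈsu.pro) (ˈmap) (ˈru.sa) (ˈprok) bi.
Foot heads: 2, 3, 5, 6, 8.
Primary stress on the rightmost head = syllable 8.
Secondary stress on 2, 3, 5, 6: be.ˌkrok.ˌsu.pro.ˌmap.ˌru.sa.ˈprok.bi.

primary 8, secondary 2, 3, 5, 6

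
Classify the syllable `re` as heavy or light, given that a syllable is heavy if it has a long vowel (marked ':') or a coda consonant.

`re`: short vowel, open (no coda). Short vowel, open → light.

light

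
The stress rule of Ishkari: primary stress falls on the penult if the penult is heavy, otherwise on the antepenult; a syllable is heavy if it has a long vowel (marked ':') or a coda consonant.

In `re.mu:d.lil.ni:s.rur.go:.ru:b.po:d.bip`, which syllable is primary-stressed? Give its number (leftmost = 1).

Weights: 7 ru:b H, 8 po:d H, 9 bip H.
The penult (syllable 8, po:d) is heavy, so it takes stress.
Primary stress: syllable 8 → re.mu:d.lil.ni:s.rur.go:.ru:b.ˈpo:d.bip.

8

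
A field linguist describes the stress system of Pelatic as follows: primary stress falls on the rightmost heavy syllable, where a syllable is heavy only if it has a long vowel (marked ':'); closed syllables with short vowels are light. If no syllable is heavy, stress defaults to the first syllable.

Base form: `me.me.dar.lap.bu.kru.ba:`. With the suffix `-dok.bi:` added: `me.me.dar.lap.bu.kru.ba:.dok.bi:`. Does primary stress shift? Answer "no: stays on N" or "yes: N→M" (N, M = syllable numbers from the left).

Base `me.me.dar.lap.bu.kru.ba:` (7 syllables):
  Weights: 1 me L, 2 me L, 3 dar L, 4 lap L, 5 bu L, 6 kru L, 7 ba: H.
  Heavy syllables in the domain: 7. The rightmost is syllable 7 (ba:).
  → primary stress on syllable 7.
Suffixed `me.me.dar.lap.bu.kru.ba:.dok.bi:` (9 syllables):
  Weights: 1 me L, 2 me L, 3 dar L, 4 lap L, 5 bu L, 6 kru L, 7 ba: H, 8 dok L, 9 bi: H.
  Heavy syllables in the domain: 7, 9. The rightmost is syllable 9 (bi:).
  → primary stress on syllable 9.

yes: 7→9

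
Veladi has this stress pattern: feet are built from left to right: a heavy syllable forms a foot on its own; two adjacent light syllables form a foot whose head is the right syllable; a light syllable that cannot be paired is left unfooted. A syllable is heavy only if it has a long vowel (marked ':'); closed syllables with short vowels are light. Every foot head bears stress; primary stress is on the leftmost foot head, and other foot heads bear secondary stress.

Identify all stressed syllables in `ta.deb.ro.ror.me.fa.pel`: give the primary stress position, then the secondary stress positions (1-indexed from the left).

primary 2, secondary 4, 6

Weights: 1 ta L, 2 deb L, 3 ro L, 4 ror L, 5 me L, 6 fa L, 7 pel L.
Parse left to right (heavy = foot alone; LL = one foot; stranded L unfooted): (ta.ˈdeb) (ro.ˈror) (me.ˈfa) pel.
Foot heads: 2, 4, 6.
Primary stress on the leftmost head = syllable 2.
Secondary stress on 4, 6: ta.ˈdeb.ro.ˌror.me.ˌfa.pel.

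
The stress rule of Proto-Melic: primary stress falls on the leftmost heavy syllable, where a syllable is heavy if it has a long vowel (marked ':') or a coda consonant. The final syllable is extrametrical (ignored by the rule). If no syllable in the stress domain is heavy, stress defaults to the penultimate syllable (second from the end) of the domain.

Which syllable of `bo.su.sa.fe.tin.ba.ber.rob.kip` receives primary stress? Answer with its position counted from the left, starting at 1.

5

The final syllable (9, kip) is extrametrical; the stress domain is syllables 1–8.
Weights: 1 bo L, 2 su L, 3 sa L, 4 fe L, 5 tin H, 6 ba L, 7 ber H, 8 rob H.
Heavy syllables in the domain: 5, 7, 8. The leftmost is syllable 5 (tin).
Primary stress: syllable 5 → bo.su.sa.fe.ˈtin.ba.ber.rob.kip.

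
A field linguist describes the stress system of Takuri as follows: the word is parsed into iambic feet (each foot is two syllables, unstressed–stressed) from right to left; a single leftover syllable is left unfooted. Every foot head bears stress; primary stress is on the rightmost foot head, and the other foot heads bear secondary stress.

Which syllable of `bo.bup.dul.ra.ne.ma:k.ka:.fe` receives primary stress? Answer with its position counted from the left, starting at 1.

8

Parse right to left into iambic (σˈσ) feet: (bo.ˈbup) (dul.ˈra) (ne.ˈma:k) (ka:.ˈfe).
Foot heads (stressed positions): 2, 4, 6, 8.
End Rule Rightmost: primary stress on the rightmost head = syllable 8.
Primary stress: syllable 8 → bo.bup.dul.ra.ne.ma:k.ka:.ˈfe.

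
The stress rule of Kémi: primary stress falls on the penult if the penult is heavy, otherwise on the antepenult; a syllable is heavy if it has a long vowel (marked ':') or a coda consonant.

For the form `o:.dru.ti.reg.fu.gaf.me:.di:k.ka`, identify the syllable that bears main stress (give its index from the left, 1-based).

Weights: 7 me: H, 8 di:k H, 9 ka L.
The penult (syllable 8, di:k) is heavy, so it takes stress.
Primary stress: syllable 8 → o:.dru.ti.reg.fu.gaf.me:.ˈdi:k.ka.

8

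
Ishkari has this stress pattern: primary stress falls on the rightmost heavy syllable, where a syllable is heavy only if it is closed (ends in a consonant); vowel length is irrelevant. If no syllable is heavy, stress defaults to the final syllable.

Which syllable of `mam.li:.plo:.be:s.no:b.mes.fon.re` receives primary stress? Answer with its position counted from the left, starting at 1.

7

Weights: 1 mam H, 2 li: L, 3 plo: L, 4 be:s H, 5 no:b H, 6 mes H, 7 fon H, 8 re L.
Heavy syllables in the domain: 1, 4, 5, 6, 7. The rightmost is syllable 7 (fon).
Primary stress: syllable 7 → mam.li:.plo:.be:s.no:b.mes.ˈfon.re.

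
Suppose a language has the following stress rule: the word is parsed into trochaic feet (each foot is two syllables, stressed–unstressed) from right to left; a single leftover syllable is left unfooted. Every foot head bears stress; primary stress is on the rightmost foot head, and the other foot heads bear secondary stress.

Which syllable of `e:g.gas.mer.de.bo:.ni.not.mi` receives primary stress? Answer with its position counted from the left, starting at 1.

Parse right to left into trochaic (ˈσσ) feet: (ˈe:g.gas) (ˈmer.de) (ˈbo:.ni) (ˈnot.mi).
Foot heads (stressed positions): 1, 3, 5, 7.
End Rule Rightmost: primary stress on the rightmost head = syllable 7.
Primary stress: syllable 7 → e:g.gas.mer.de.bo:.ni.ˈnot.mi.

7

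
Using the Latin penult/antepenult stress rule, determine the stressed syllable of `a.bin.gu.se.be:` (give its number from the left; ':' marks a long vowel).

Classical Latin: stress the penult if heavy (long vowel or closed), else the antepenult.
Weights: 3 gu L, 4 se L, 5 be: H.
The penult (syllable 4, se) is light, so stress falls on the antepenult (syllable 3, gu).
Stress on syllable 3: a.bin.ˈgu.se.be:.

3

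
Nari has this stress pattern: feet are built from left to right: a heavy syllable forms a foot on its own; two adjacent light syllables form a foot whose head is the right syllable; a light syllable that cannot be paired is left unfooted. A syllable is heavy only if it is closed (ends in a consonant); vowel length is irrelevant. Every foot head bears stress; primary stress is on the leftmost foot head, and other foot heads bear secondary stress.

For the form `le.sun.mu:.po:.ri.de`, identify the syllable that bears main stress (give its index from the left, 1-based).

Weights: 1 le L, 2 sun H, 3 mu: L, 4 po: L, 5 ri L, 6 de L.
Parse left to right (heavy = foot alone; LL = one foot; stranded L unfooted): le (ˈsun) (mu:.ˈpo:) (ri.ˈde).
Foot heads: 2, 4, 6.
Primary stress on the leftmost head = syllable 2.
Primary stress: syllable 2 → le.ˈsun.mu:.po:.ri.de.

2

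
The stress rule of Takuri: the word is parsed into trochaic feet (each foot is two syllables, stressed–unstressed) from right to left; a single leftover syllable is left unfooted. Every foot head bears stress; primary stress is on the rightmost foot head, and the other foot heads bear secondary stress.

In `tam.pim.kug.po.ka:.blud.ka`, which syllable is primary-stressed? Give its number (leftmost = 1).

Parse right to left into trochaic (ˈσσ) feet: tam (ˈpim.kug) (ˈpo.ka:) (ˈblud.ka). Syllable 1 is left unfooted.
Foot heads (stressed positions): 2, 4, 6.
End Rule Rightmost: primary stress on the rightmost head = syllable 6.
Primary stress: syllable 6 → tam.pim.kug.po.ka:.ˈblud.ka.

6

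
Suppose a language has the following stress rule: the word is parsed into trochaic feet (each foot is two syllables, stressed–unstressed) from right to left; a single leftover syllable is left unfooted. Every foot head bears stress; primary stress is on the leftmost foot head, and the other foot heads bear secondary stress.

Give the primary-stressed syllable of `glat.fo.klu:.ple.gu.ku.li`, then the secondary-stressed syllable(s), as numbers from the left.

Parse right to left into trochaic (ˈσσ) feet: glat (ˈfo.klu:) (ˈple.gu) (ˈku.li). Syllable 1 is left unfooted.
Foot heads (stressed positions): 2, 4, 6.
End Rule Leftmost: primary stress on the leftmost head = syllable 2.
Secondary stress on 4, 6: glat.ˈfo.klu:.ˌple.gu.ˌku.li.

primary 2, secondary 4, 6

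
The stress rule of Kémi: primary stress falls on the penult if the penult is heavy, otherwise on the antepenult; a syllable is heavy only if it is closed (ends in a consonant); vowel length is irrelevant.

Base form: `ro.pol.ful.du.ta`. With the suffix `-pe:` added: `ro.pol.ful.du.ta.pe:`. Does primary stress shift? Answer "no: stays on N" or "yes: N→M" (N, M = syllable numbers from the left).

Base `ro.pol.ful.du.ta` (5 syllables):
  Weights: 3 ful H, 4 du L, 5 ta L.
  The penult (syllable 4, du) is light, so stress falls on the antepenult (syllable 3, ful).
  → primary stress on syllable 3.
Suffixed `ro.pol.ful.du.ta.pe:` (6 syllables):
  Weights: 4 du L, 5 ta L, 6 pe: L.
  The penult (syllable 5, ta) is light, so stress falls on the antepenult (syllable 4, du).
  → primary stress on syllable 4.

yes: 3→4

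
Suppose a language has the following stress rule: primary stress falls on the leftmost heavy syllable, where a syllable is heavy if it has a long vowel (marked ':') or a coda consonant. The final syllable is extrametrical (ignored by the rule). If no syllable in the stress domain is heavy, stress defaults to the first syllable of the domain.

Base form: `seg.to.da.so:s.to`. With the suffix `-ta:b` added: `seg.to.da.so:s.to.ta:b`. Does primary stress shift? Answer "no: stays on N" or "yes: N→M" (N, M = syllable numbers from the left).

no: stays on 1

Base `seg.to.da.so:s.to` (5 syllables):
  The final syllable (5, to) is extrametrical; the stress domain is syllables 1–4.
  Weights: 1 seg H, 2 to L, 3 da L, 4 so:s H.
  Heavy syllables in the domain: 1, 4. The leftmost is syllable 1 (seg).
  → primary stress on syllable 1.
Suffixed `seg.to.da.so:s.to.ta:b` (6 syllables):
  The final syllable (6, ta:b) is extrametrical; the stress domain is syllables 1–5.
  Weights: 1 seg H, 2 to L, 3 da L, 4 so:s H, 5 to L.
  Heavy syllables in the domain: 1, 4. The leftmost is syllable 1 (seg).
  → primary stress on syllable 1.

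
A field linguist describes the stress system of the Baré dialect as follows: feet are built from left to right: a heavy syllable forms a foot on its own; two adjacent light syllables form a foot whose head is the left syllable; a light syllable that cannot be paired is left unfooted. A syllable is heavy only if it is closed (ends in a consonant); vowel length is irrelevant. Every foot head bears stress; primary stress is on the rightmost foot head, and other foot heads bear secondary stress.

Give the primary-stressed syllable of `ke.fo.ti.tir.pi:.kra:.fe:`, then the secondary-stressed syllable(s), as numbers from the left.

Weights: 1 ke L, 2 fo L, 3 ti L, 4 tir H, 5 pi: L, 6 kra: L, 7 fe: L.
Parse left to right (heavy = foot alone; LL = one foot; stranded L unfooted): (ˈke.fo) ti (ˈtir) (ˈpi:.kra:) fe:.
Foot heads: 1, 4, 5.
Primary stress on the rightmost head = syllable 5.
Secondary stress on 1, 4: ˌke.fo.ti.ˌtir.ˈpi:.kra:.fe:.

primary 5, secondary 1, 4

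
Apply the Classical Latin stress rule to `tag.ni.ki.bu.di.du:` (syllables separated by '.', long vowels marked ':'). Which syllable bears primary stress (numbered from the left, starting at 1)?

Classical Latin: stress the penult if heavy (long vowel or closed), else the antepenult.
Weights: 4 bu L, 5 di L, 6 du: H.
The penult (syllable 5, di) is light, so stress falls on the antepenult (syllable 4, bu).
Stress on syllable 4: tag.ni.ki.ˈbu.di.du:.

4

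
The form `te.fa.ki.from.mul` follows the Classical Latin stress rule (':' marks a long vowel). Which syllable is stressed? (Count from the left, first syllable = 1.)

Classical Latin: stress the penult if heavy (long vowel or closed), else the antepenult.
Weights: 3 ki L, 4 from H, 5 mul H.
The penult (syllable 4, from) is heavy, so it takes stress.
Stress on syllable 4: te.fa.ki.ˈfrom.mul.

4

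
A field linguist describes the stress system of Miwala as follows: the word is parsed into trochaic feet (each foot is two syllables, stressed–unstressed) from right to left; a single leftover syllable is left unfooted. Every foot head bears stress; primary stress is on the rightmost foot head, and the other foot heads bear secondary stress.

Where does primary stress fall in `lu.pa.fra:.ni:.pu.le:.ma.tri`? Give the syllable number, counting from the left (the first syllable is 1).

7

Parse right to left into trochaic (ˈσσ) feet: (ˈlu.pa) (ˈfra:.ni:) (ˈpu.le:) (ˈma.tri).
Foot heads (stressed positions): 1, 3, 5, 7.
End Rule Rightmost: primary stress on the rightmost head = syllable 7.
Primary stress: syllable 7 → lu.pa.fra:.ni:.pu.le:.ˈma.tri.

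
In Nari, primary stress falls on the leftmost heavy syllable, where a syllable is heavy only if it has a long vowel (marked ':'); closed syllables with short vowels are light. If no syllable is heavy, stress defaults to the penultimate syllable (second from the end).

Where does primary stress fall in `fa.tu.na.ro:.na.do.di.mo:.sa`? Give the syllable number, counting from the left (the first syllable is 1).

4

Weights: 1 fa L, 2 tu L, 3 na L, 4 ro: H, 5 na L, 6 do L, 7 di L, 8 mo: H, 9 sa L.
Heavy syllables in the domain: 4, 8. The leftmost is syllable 4 (ro:).
Primary stress: syllable 4 → fa.tu.na.ˈro:.na.do.di.mo:.sa.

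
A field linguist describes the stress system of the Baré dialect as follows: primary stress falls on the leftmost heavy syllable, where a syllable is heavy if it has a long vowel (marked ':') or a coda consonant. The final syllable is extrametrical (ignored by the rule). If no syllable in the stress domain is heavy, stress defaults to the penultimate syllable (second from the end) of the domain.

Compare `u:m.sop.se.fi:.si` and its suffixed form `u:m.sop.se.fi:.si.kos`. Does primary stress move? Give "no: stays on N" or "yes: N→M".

Base `u:m.sop.se.fi:.si` (5 syllables):
  The final syllable (5, si) is extrametrical; the stress domain is syllables 1–4.
  Weights: 1 u:m H, 2 sop H, 3 se L, 4 fi: H.
  Heavy syllables in the domain: 1, 2, 4. The leftmost is syllable 1 (u:m).
  → primary stress on syllable 1.
Suffixed `u:m.sop.se.fi:.si.kos` (6 syllables):
  The final syllable (6, kos) is extrametrical; the stress domain is syllables 1–5.
  Weights: 1 u:m H, 2 sop H, 3 se L, 4 fi: H, 5 si L.
  Heavy syllables in the domain: 1, 2, 4. The leftmost is syllable 1 (u:m).
  → primary stress on syllable 1.

no: stays on 1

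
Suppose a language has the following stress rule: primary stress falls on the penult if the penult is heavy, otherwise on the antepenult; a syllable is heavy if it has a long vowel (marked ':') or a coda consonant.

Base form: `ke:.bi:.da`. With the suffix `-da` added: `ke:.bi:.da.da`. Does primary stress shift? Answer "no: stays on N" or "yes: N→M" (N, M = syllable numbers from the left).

Base `ke:.bi:.da` (3 syllables):
  Weights: 1 ke: H, 2 bi: H, 3 da L.
  The penult (syllable 2, bi:) is heavy, so it takes stress.
  → primary stress on syllable 2.
Suffixed `ke:.bi:.da.da` (4 syllables):
  Weights: 2 bi: H, 3 da L, 4 da L.
  The penult (syllable 3, da) is light, so stress falls on the antepenult (syllable 2, bi:).
  → primary stress on syllable 2.

no: stays on 2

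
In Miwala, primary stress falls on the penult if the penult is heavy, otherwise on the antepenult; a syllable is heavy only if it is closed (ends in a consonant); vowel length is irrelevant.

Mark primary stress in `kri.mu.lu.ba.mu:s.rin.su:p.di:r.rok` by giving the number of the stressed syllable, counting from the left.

8

Weights: 7 su:p H, 8 di:r H, 9 rok H.
The penult (syllable 8, di:r) is heavy, so it takes stress.
Primary stress: syllable 8 → kri.mu.lu.ba.mu:s.rin.su:p.ˈdi:r.rok.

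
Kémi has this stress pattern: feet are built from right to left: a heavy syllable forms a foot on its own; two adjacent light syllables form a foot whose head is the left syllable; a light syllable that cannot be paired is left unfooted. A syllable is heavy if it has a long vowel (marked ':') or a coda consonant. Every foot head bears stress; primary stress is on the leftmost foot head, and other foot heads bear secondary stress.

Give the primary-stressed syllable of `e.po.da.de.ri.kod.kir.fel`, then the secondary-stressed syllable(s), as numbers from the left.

primary 2, secondary 4, 6, 7, 8

Weights: 1 e L, 2 po L, 3 da L, 4 de L, 5 ri L, 6 kod H, 7 kir H, 8 fel H.
Parse right to left (heavy = foot alone; LL = one foot; stranded L unfooted): e (ˈpo.da) (ˈde.ri) (ˈkod) (ˈkir) (ˈfel).
Foot heads: 2, 4, 6, 7, 8.
Primary stress on the leftmost head = syllable 2.
Secondary stress on 4, 6, 7, 8: e.ˈpo.da.ˌde.ri.ˌkod.ˌkir.ˌfel.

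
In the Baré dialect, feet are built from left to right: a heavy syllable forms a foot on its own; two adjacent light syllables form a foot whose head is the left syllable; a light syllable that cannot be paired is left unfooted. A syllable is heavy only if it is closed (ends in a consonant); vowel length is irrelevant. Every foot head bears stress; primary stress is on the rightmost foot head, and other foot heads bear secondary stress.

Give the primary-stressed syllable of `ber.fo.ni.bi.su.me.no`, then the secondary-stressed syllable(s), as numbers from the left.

Weights: 1 ber H, 2 fo L, 3 ni L, 4 bi L, 5 su L, 6 me L, 7 no L.
Parse left to right (heavy = foot alone; LL = one foot; stranded L unfooted): (ˈber) (ˈfo.ni) (ˈbi.su) (ˈme.no).
Foot heads: 1, 2, 4, 6.
Primary stress on the rightmost head = syllable 6.
Secondary stress on 1, 2, 4: ˌber.ˌfo.ni.ˌbi.su.ˈme.no.

primary 6, secondary 1, 2, 4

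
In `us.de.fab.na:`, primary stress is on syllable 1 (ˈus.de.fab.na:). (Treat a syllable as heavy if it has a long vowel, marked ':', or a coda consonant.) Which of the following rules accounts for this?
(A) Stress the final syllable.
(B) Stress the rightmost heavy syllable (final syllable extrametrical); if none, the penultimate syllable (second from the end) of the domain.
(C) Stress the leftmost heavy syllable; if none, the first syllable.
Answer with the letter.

Rule A → syllable 4 (observed: 1).
Rule B → syllable 3 (observed: 1).
Rule C → syllable 1 ✓.

C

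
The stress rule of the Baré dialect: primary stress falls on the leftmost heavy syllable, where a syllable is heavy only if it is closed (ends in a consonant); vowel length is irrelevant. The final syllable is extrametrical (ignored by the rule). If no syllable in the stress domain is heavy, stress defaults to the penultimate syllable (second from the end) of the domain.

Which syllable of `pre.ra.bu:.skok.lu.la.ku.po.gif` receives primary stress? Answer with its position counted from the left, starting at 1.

The final syllable (9, gif) is extrametrical; the stress domain is syllables 1–8.
Weights: 1 pre L, 2 ra L, 3 bu: L, 4 skok H, 5 lu L, 6 la L, 7 ku L, 8 po L.
Heavy syllables in the domain: 4. The leftmost is syllable 4 (skok).
Primary stress: syllable 4 → pre.ra.bu:.ˈskok.lu.la.ku.po.gif.

4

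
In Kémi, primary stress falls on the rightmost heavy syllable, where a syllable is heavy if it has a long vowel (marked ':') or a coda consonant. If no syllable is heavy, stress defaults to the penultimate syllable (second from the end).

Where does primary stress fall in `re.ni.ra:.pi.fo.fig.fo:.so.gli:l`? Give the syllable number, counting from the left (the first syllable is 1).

Weights: 1 re L, 2 ni L, 3 ra: H, 4 pi L, 5 fo L, 6 fig H, 7 fo: H, 8 so L, 9 gli:l H.
Heavy syllables in the domain: 3, 6, 7, 9. The rightmost is syllable 9 (gli:l).
Primary stress: syllable 9 → re.ni.ra:.pi.fo.fig.fo:.so.ˈgli:l.

9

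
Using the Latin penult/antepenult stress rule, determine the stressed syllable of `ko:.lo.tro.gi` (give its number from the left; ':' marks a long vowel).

2

Classical Latin: stress the penult if heavy (long vowel or closed), else the antepenult.
Weights: 2 lo L, 3 tro L, 4 gi L.
The penult (syllable 3, tro) is light, so stress falls on the antepenult (syllable 2, lo).
Stress on syllable 2: ko:.ˈlo.tro.gi.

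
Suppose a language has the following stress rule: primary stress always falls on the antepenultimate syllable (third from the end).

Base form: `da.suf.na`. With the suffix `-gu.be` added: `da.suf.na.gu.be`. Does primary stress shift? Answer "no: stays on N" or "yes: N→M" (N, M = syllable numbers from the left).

Base `da.suf.na` (3 syllables):
  The word has 3 syllables; the antepenultimate syllable (third from the end) is syllable 1 (da).
  → primary stress on syllable 1.
Suffixed `da.suf.na.gu.be` (5 syllables):
  The word has 5 syllables; the antepenultimate syllable (third from the end) is syllable 3 (na).
  → primary stress on syllable 3.

yes: 1→3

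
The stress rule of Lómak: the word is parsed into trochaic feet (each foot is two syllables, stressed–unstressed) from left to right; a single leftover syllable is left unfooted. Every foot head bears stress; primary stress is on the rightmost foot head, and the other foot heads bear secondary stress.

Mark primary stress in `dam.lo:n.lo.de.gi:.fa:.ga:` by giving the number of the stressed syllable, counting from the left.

5

Parse left to right into trochaic (ˈσσ) feet: (ˈdam.lo:n) (ˈlo.de) (ˈgi:.fa:) ga:. Syllable 7 is left unfooted.
Foot heads (stressed positions): 1, 3, 5.
End Rule Rightmost: primary stress on the rightmost head = syllable 5.
Primary stress: syllable 5 → dam.lo:n.lo.de.ˈgi:.fa:.ga:.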